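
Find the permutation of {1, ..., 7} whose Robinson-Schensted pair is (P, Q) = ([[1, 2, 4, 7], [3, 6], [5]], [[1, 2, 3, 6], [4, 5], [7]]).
Reverse RSK: for i = n, n-1, ..., 1, locate i in Q, remove the corresponding corner cell from P, and reverse-bump its entry up through P; the value ejected from row 1 is w(i).

So w = 1 5 6 3 4 7 2.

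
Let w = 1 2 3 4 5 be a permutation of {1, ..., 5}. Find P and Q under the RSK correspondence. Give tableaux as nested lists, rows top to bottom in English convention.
P = [[1, 2, 3, 4, 5]], Q = [[1, 2, 3, 4, 5]]

Insert each entry of the permutation into P by Schensted row insertion, recording in Q the position of each new cell.

Insert 1: appended to row 1. P = [[1]].
Insert 2: appended to row 1. P = [[1, 2]].
Insert 3: appended to row 1. P = [[1, 2, 3]].
Insert 4: appended to row 1. P = [[1, 2, 3, 4]].
Insert 5: appended to row 1. P = [[1, 2, 3, 4, 5]].

So P = [[1, 2, 3, 4, 5]], Q = [[1, 2, 3, 4, 5]].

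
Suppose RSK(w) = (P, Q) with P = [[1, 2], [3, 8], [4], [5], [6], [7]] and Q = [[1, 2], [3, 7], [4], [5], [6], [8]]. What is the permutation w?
7 8 6 5 4 1 3 2

Reverse the RSK construction: for i from n down to 1, find the cell of Q containing i, remove the entry at that cell from P, and reverse-bump it up through P; the value ejected from row 1 is w(i).

Step i=8: Q has 8 at row 6, column 1; remove 7 from row 6 of P and reverse-bump: 7 enters row 5 and ejects 6; 6 enters row 4 and ejects 5; 5 enters row 3 and ejects 4; 4 enters row 2 and ejects 3; 3 enters row 1 and ejects 2. So w(8) = 2. P is now [[1, 3], [4, 8], [5], [6], [7]].
Step i=7: Q has 7 at row 2, column 2; remove 8 from row 2 of P and reverse-bump: 8 enters row 1 and ejects 3. So w(7) = 3. P is now [[1, 8], [4], [5], [6], [7]].
Step i=6: Q has 6 at row 5, column 1; remove 7 from row 5 of P and reverse-bump: 7 enters row 4 and ejects 6; 6 enters row 3 and ejects 5; 5 enters row 2 and ejects 4; 4 enters row 1 and ejects 1. So w(6) = 1. P is now [[4, 8], [5], [6], [7]].
Step i=5: Q has 5 at row 4, column 1; remove 7 from row 4 of P and reverse-bump: 7 enters row 3 and ejects 6; 6 enters row 2 and ejects 5; 5 enters row 1 and ejects 4. So w(5) = 4. P is now [[5, 8], [6], [7]].
Step i=4: Q has 4 at row 3, column 1; remove 7 from row 3 of P and reverse-bump: 7 enters row 2 and ejects 6; 6 enters row 1 and ejects 5. So w(4) = 5. P is now [[6, 8], [7]].
Step i=3: Q has 3 at row 2, column 1; remove 7 from row 2 of P and reverse-bump: 7 enters row 1 and ejects 6. So w(3) = 6. P is now [[7, 8]].
Step i=2: Q has 2 at row 1, column 2; remove that cell from P, ejecting 8. So w(2) = 8. P is now [[7]].
Step i=1: Q has 1 at row 1, column 1; remove that cell from P, ejecting 7. So w(1) = 7. P is now [].

So w = 7 8 6 5 4 1 3 2.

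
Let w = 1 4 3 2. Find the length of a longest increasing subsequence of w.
2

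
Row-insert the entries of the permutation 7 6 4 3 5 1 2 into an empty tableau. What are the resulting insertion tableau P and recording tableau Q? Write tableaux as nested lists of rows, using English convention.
P = [[1, 2], [3, 5], [4], [6], [7]], Q = [[1, 5], [2, 7], [3], [4], [6]]

Insert each entry of the permutation into P by Schensted row insertion, recording in Q the position of each new cell.

Insert 7: appended to row 1. P = [[7]].
Insert 6: 6 bumps 7 from row 1; 7 starts row 2. P = [[6], [7]].
Insert 4: 4 bumps 6 from row 1; 6 bumps 7 from row 2; 7 starts row 3. P = [[4], [6], [7]].
Insert 3: 3 bumps 4 from row 1; 4 bumps 6 from row 2; 6 bumps 7 from row 3; 7 starts row 4. P = [[3], [4], [6], [7]].
Insert 5: appended to row 1. P = [[3, 5], [4], [6], [7]].
Insert 1: 1 bumps 3 from row 1; 3 bumps 4 from row 2; 4 bumps 6 from row 3; 6 bumps 7 from row 4; 7 starts row 5. P = [[1, 5], [3], [4], [6], [7]].
Insert 2: 2 bumps 5 from row 1; 5 appends to row 2. P = [[1, 2], [3, 5], [4], [6], [7]].

So P = [[1, 2], [3, 5], [4], [6], [7]], Q = [[1, 5], [2, 7], [3], [4], [6]].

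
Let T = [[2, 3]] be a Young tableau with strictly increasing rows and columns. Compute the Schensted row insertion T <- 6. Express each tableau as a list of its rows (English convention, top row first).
[[2, 3, 6]]

6 is larger than every entry of row 1, so it is appended to row 1. The new tableau is [[2, 3, 6]].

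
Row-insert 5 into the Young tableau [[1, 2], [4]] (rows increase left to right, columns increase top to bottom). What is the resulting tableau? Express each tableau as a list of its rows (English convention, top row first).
[[1, 2, 5], [4]]

5 is larger than every entry of row 1, so it is appended to row 1. The new tableau is [[1, 2, 5], [4]].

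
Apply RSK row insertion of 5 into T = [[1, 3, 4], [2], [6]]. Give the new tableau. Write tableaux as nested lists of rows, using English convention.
5 is larger than every entry of row 1, so it is appended to row 1. The new tableau is [[1, 3, 4, 5], [2], [6]].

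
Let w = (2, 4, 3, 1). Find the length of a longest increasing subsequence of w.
2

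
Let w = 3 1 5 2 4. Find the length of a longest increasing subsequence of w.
3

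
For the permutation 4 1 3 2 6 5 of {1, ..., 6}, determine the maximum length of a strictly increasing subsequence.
3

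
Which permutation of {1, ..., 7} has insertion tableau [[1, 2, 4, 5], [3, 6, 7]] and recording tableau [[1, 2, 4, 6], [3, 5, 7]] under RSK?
Reverse the RSK construction: for i from n down to 1, find the cell of Q containing i, remove the entry at that cell from P, and reverse-bump it up through P; the value ejected from row 1 is w(i).

Step i=7: Q has 7 at row 2, column 3; remove 7 from row 2 of P and reverse-bump: 7 enters row 1 and ejects 5. So w(7) = 5. P is now [[1, 2, 4, 7], [3, 6]].
Step i=6: Q has 6 at row 1, column 4; remove that cell from P, ejecting 7. So w(6) = 7. P is now [[1, 2, 4], [3, 6]].
Step i=5: Q has 5 at row 2, column 2; remove 6 from row 2 of P and reverse-bump: 6 enters row 1 and ejects 4. So w(5) = 4. P is now [[1, 2, 6], [3]].
Step i=4: Q has 4 at row 1, column 3; remove that cell from P, ejecting 6. So w(4) = 6. P is now [[1, 2], [3]].
Step i=3: Q has 3 at row 2, column 1; remove 3 from row 2 of P and reverse-bump: 3 enters row 1 and ejects 2. So w(3) = 2. P is now [[1, 3]].
Step i=2: Q has 2 at row 1, column 2; remove that cell from P, ejecting 3. So w(2) = 3. P is now [[1]].
Step i=1: Q has 1 at row 1, column 1; remove that cell from P, ejecting 1. So w(1) = 1. P is now [].

So w = 1 3 2 6 4 7 5.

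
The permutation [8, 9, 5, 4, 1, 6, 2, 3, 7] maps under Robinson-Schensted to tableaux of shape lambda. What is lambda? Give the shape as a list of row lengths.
RSK row insertion gives P = [[1, 2, 3, 7], [4, 6], [5, 9], [8]], which has shape [4, 2, 2, 1].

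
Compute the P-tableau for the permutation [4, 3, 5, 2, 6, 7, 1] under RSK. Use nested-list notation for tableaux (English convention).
P = [[1, 5, 6, 7], [2], [3], [4]]

Insert 4: appended to row 1. P = [[4]].
Insert 3: 3 bumps 4 from row 1; 4 starts row 2. P = [[3], [4]].
Insert 5: appended to row 1. P = [[3, 5], [4]].
Insert 2: 2 bumps 3 from row 1; 3 bumps 4 from row 2; 4 starts row 3. P = [[2, 5], [3], [4]].
Insert 6: appended to row 1. P = [[2, 5, 6], [3], [4]].
Insert 7: appended to row 1. P = [[2, 5, 6, 7], [3], [4]].
Insert 1: 1 bumps 2 from row 1; 2 bumps 3 from row 2; 3 bumps 4 from row 3; 4 starts row 4. P = [[1, 5, 6, 7], [2], [3], [4]].

So P = [[1, 5, 6, 7], [2], [3], [4]].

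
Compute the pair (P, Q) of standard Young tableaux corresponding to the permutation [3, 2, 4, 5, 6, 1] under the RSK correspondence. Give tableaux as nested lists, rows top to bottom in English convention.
Insert each entry of the permutation into P by Schensted row insertion, recording in Q the position of each new cell.

After inserting 3: P = [[3]].
After inserting 2: P = [[2], [3]].
After inserting 4: P = [[2, 4], [3]].
After inserting 5: P = [[2, 4, 5], [3]].
After inserting 6: P = [[2, 4, 5, 6], [3]].
After inserting 1: P = [[1, 4, 5, 6], [2], [3]].

So P = [[1, 4, 5, 6], [2], [3]], Q = [[1, 3, 4, 5], [2], [6]].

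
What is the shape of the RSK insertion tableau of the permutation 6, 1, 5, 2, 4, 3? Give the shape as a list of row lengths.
[3, 1, 1, 1]

Row-insert each entry into an empty tableau.

After inserting 6: P = [[6]].
After inserting 1: P = [[1], [6]].
After inserting 5: P = [[1, 5], [6]].
After inserting 2: P = [[1, 2], [5], [6]].
After inserting 4: P = [[1, 2, 4], [5], [6]].
After inserting 3: P = [[1, 2, 3], [4], [5], [6]].

The final insertion tableau P = [[1, 2, 3], [4], [5], [6]] has shape [3, 1, 1, 1].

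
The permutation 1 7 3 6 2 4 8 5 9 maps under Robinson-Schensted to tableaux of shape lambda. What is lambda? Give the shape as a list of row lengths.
Row-insert each entry into an empty tableau.

After inserting 1: P = [[1]].
After inserting 7: P = [[1, 7]].
After inserting 3: P = [[1, 3], [7]].
After inserting 6: P = [[1, 3, 6], [7]].
After inserting 2: P = [[1, 2, 6], [3], [7]].
After inserting 4: P = [[1, 2, 4], [3, 6], [7]].
After inserting 8: P = [[1, 2, 4, 8], [3, 6], [7]].
After inserting 5: P = [[1, 2, 4, 5], [3, 6, 8], [7]].
After inserting 9: P = [[1, 2, 4, 5, 9], [3, 6, 8], [7]].

The final insertion tableau P = [[1, 2, 4, 5, 9], [3, 6, 8], [7]] has shape [5, 3, 1].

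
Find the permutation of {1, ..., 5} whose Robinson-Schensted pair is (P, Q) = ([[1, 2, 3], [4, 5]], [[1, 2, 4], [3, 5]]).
Reverse the RSK construction: for i from n down to 1, find the cell of Q containing i, remove the entry at that cell from P, and reverse-bump it up through P; the value ejected from row 1 is w(i).

Step i=5: Q has 5 at row 2, column 2; remove 5 from row 2 of P and reverse-bump: 5 enters row 1 and ejects 3. So w(5) = 3. P is now [[1, 2, 5], [4]].
Step i=4: Q has 4 at row 1, column 3; remove that cell from P, ejecting 5. So w(4) = 5. P is now [[1, 2], [4]].
Step i=3: Q has 3 at row 2, column 1; remove 4 from row 2 of P and reverse-bump: 4 enters row 1 and ejects 2. So w(3) = 2. P is now [[1, 4]].
Step i=2: Q has 2 at row 1, column 2; remove that cell from P, ejecting 4. So w(2) = 4. P is now [[1]].
Step i=1: Q has 1 at row 1, column 1; remove that cell from P, ejecting 1. So w(1) = 1. P is now [].

So w = 1 4 2 5 3.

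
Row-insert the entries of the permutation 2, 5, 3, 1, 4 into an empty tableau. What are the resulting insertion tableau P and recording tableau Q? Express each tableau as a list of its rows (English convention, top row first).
Insert each entry of the permutation into P by Schensted row insertion, recording in Q the position of each new cell.

After inserting 2: P = [[2]].
After inserting 5: P = [[2, 5]].
After inserting 3: P = [[2, 3], [5]].
After inserting 1: P = [[1, 3], [2], [5]].
After inserting 4: P = [[1, 3, 4], [2], [5]].

So P = [[1, 3, 4], [2], [5]], Q = [[1, 2, 5], [3], [4]].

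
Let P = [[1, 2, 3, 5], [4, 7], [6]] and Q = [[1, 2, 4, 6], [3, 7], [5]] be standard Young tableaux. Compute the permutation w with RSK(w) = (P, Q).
1 6 2 4 3 7 5

Reverse RSK: for i = n, n-1, ..., 1, locate i in Q, remove the corresponding corner cell from P, and reverse-bump its entry up through P; the value ejected from row 1 is w(i).

So w = 1 6 2 4 3 7 5.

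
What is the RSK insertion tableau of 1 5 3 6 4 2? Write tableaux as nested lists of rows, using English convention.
Insert 1: appended to row 1. P = [[1]].
Insert 5: appended to row 1. P = [[1, 5]].
Insert 3: 3 bumps 5 from row 1; 5 starts row 2. P = [[1, 3], [5]].
Insert 6: appended to row 1. P = [[1, 3, 6], [5]].
Insert 4: 4 bumps 6 from row 1; 6 appends to row 2. P = [[1, 3, 4], [5, 6]].
Insert 2: 2 bumps 3 from row 1; 3 bumps 5 from row 2; 5 starts row 3. P = [[1, 2, 4], [3, 6], [5]].

So P = [[1, 2, 4], [3, 6], [5]].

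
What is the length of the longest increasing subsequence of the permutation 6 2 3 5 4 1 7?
4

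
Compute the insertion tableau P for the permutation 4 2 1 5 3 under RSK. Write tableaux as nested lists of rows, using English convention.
Insert 4: appended to row 1. P = [[4]].
Insert 2: 2 bumps 4 from row 1; 4 starts row 2. P = [[2], [4]].
Insert 1: 1 bumps 2 from row 1; 2 bumps 4 from row 2; 4 starts row 3. P = [[1], [2], [4]].
Insert 5: appended to row 1. P = [[1, 5], [2], [4]].
Insert 3: 3 bumps 5 from row 1; 5 appends to row 2. P = [[1, 3], [2, 5], [4]].

So P = [[1, 3], [2, 5], [4]].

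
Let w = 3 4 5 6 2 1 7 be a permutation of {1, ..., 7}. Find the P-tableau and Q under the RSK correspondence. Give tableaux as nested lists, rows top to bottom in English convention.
Insert each entry of the permutation into P by Schensted row insertion, recording in Q the position of each new cell.

After inserting 3: P = [[3]].
After inserting 4: P = [[3, 4]].
After inserting 5: P = [[3, 4, 5]].
After inserting 6: P = [[3, 4, 5, 6]].
After inserting 2: P = [[2, 4, 5, 6], [3]].
After inserting 1: P = [[1, 4, 5, 6], [2], [3]].
After inserting 7: P = [[1, 4, 5, 6, 7], [2], [3]].

So P = [[1, 4, 5, 6, 7], [2], [3]], Q = [[1, 2, 3, 4, 7], [5], [6]].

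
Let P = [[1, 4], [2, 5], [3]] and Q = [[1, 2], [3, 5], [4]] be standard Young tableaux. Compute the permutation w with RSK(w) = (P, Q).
Reverse the RSK construction: for i from n down to 1, find the cell of Q containing i, remove the entry at that cell from P, and reverse-bump it up through P; the value ejected from row 1 is w(i).

Step i=5: Q has 5 at row 2, column 2; remove 5 from row 2 of P and reverse-bump: 5 enters row 1 and ejects 4. So w(5) = 4. P is now [[1, 5], [2], [3]].
Step i=4: Q has 4 at row 3, column 1; remove 3 from row 3 of P and reverse-bump: 3 enters row 2 and ejects 2; 2 enters row 1 and ejects 1. So w(4) = 1. P is now [[2, 5], [3]].
Step i=3: Q has 3 at row 2, column 1; remove 3 from row 2 of P and reverse-bump: 3 enters row 1 and ejects 2. So w(3) = 2. P is now [[3, 5]].
Step i=2: Q has 2 at row 1, column 2; remove that cell from P, ejecting 5. So w(2) = 5. P is now [[3]].
Step i=1: Q has 1 at row 1, column 1; remove that cell from P, ejecting 3. So w(1) = 3. P is now [].

So w = 3 5 2 1 4.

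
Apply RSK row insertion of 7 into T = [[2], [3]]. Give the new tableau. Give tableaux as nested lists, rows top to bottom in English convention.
[[2, 7], [3]]

7 is larger than every entry of row 1, so it is appended to row 1. The new tableau is [[2, 7], [3]].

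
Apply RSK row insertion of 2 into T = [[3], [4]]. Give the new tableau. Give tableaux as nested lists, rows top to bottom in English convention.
In row 1, 2 replaces 3 (the leftmost entry greater than 2); 3 is bumped to row 2. In row 2, 3 replaces 4 (the leftmost entry greater than 3); 4 is bumped to row 3. 4 starts a new row 3. The new tableau is [[2], [3], [4]].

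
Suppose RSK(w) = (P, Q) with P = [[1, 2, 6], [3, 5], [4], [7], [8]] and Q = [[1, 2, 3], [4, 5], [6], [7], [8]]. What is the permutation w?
Reverse RSK: for i = n, n-1, ..., 1, locate i in Q, remove the corresponding corner cell from P, and reverse-bump its entry up through P; the value ejected from row 1 is w(i).

So w = 4 5 8 1 7 6 3 2.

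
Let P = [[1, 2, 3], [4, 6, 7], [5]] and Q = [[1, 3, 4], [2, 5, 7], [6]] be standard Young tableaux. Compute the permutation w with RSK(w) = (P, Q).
Reverse the RSK construction: for i from n down to 1, find the cell of Q containing i, remove the entry at that cell from P, and reverse-bump it up through P; the value ejected from row 1 is w(i).

Step i=7: Q has 7 at row 2, column 3; remove 7 from row 2 of P and reverse-bump: 7 enters row 1 and ejects 3. So w(7) = 3. P is now [[1, 2, 7], [4, 6], [5]].
Step i=6: Q has 6 at row 3, column 1; remove 5 from row 3 of P and reverse-bump: 5 enters row 2 and ejects 4; 4 enters row 1 and ejects 2. So w(6) = 2. P is now [[1, 4, 7], [5, 6]].
Step i=5: Q has 5 at row 2, column 2; remove 6 from row 2 of P and reverse-bump: 6 enters row 1 and ejects 4. So w(5) = 4. P is now [[1, 6, 7], [5]].
Step i=4: Q has 4 at row 1, column 3; remove that cell from P, ejecting 7. So w(4) = 7. P is now [[1, 6], [5]].
Step i=3: Q has 3 at row 1, column 2; remove that cell from P, ejecting 6. So w(3) = 6. P is now [[1], [5]].
Step i=2: Q has 2 at row 2, column 1; remove 5 from row 2 of P and reverse-bump: 5 enters row 1 and ejects 1. So w(2) = 1. P is now [[5]].
Step i=1: Q has 1 at row 1, column 1; remove that cell from P, ejecting 5. So w(1) = 5. P is now [].

So w = 5 1 6 7 4 2 3.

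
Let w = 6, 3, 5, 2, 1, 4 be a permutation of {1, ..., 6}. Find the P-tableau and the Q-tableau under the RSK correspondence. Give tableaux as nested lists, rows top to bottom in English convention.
Insert each entry of the permutation into P by Schensted row insertion, recording in Q the position of each new cell.

Insert 6: appended to row 1. P = [[6]].
Insert 3: 3 bumps 6 from row 1; 6 starts row 2. P = [[3], [6]].
Insert 5: appended to row 1. P = [[3, 5], [6]].
Insert 2: 2 bumps 3 from row 1; 3 bumps 6 from row 2; 6 starts row 3. P = [[2, 5], [3], [6]].
Insert 1: 1 bumps 2 from row 1; 2 bumps 3 from row 2; 3 bumps 6 from row 3; 6 starts row 4. P = [[1, 5], [2], [3], [6]].
Insert 4: 4 bumps 5 from row 1; 5 appends to row 2. P = [[1, 4], [2, 5], [3], [6]].

So P = [[1, 4], [2, 5], [3], [6]], Q = [[1, 3], [2, 6], [4], [5]].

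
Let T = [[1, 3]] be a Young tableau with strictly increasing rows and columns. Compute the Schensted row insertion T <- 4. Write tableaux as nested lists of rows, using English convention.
[[1, 3, 4]]

4 is larger than every entry of row 1, so it is appended to row 1. The new tableau is [[1, 3, 4]].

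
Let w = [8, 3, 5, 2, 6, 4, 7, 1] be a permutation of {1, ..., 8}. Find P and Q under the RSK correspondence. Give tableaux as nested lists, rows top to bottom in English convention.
Insert each entry of the permutation into P by Schensted row insertion, recording in Q the position of each new cell.

After inserting 8: P = [[8]].
After inserting 3: P = [[3], [8]].
After inserting 5: P = [[3, 5], [8]].
After inserting 2: P = [[2, 5], [3], [8]].
After inserting 6: P = [[2, 5, 6], [3], [8]].
After inserting 4: P = [[2, 4, 6], [3, 5], [8]].
After inserting 7: P = [[2, 4, 6, 7], [3, 5], [8]].
After inserting 1: P = [[1, 4, 6, 7], [2, 5], [3], [8]].

So P = [[1, 4, 6, 7], [2, 5], [3], [8]], Q = [[1, 3, 5, 7], [2, 6], [4], [8]].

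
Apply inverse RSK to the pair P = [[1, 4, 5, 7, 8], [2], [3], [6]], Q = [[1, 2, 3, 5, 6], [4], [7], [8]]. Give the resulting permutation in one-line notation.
Reverse RSK: for i = n, n-1, ..., 1, locate i in Q, remove the corresponding corner cell from P, and reverse-bump its entry up through P; the value ejected from row 1 is w(i).

So w = 3 4 6 5 7 8 2 1.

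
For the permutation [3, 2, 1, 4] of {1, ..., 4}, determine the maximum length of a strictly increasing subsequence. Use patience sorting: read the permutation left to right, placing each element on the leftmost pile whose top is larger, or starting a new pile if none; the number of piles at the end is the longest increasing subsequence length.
3: new pile. tops = [3]
2: onto pile 1 (replacing 3). tops = [2]
1: onto pile 1 (replacing 2). tops = [1]
4: new pile. tops = [1, 4]

2 piles, so the longest increasing subsequence has length 2.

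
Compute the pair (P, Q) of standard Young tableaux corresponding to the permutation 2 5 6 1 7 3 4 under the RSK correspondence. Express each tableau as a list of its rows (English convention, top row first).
Insert each entry of the permutation into P by Schensted row insertion, recording in Q the position of each new cell.

Insert 2: appended to row 1. P = [[2]].
Insert 5: appended to row 1. P = [[2, 5]].
Insert 6: appended to row 1. P = [[2, 5, 6]].
Insert 1: 1 bumps 2 from row 1; 2 starts row 2. P = [[1, 5, 6], [2]].
Insert 7: appended to row 1. P = [[1, 5, 6, 7], [2]].
Insert 3: 3 bumps 5 from row 1; 5 appends to row 2. P = [[1, 3, 6, 7], [2, 5]].
Insert 4: 4 bumps 6 from row 1; 6 appends to row 2. P = [[1, 3, 4, 7], [2, 5, 6]].

So P = [[1, 3, 4, 7], [2, 5, 6]], Q = [[1, 2, 3, 5], [4, 6, 7]].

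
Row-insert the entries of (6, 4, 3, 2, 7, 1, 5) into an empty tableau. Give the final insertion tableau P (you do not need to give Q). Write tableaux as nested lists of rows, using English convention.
After inserting 6: P = [[6]].
After inserting 4: P = [[4], [6]].
After inserting 3: P = [[3], [4], [6]].
After inserting 2: P = [[2], [3], [4], [6]].
After inserting 7: P = [[2, 7], [3], [4], [6]].
After inserting 1: P = [[1, 7], [2], [3], [4], [6]].
After inserting 5: P = [[1, 5], [2, 7], [3], [4], [6]].

So P = [[1, 5], [2, 7], [3], [4], [6]].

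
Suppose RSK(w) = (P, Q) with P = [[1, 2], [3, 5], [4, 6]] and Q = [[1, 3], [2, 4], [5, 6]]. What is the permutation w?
4 3 6 5 1 2

Reverse the RSK construction: for i from n down to 1, find the cell of Q containing i, remove the entry at that cell from P, and reverse-bump it up through P; the value ejected from row 1 is w(i).

Step i=6: Q has 6 at row 3, column 2; remove 6 from row 3 of P and reverse-bump: 6 enters row 2 and ejects 5; 5 enters row 1 and ejects 2. So w(6) = 2. P is now [[1, 5], [3, 6], [4]].
Step i=5: Q has 5 at row 3, column 1; remove 4 from row 3 of P and reverse-bump: 4 enters row 2 and ejects 3; 3 enters row 1 and ejects 1. So w(5) = 1. P is now [[3, 5], [4, 6]].
Step i=4: Q has 4 at row 2, column 2; remove 6 from row 2 of P and reverse-bump: 6 enters row 1 and ejects 5. So w(4) = 5. P is now [[3, 6], [4]].
Step i=3: Q has 3 at row 1, column 2; remove that cell from P, ejecting 6. So w(3) = 6. P is now [[3], [4]].
Step i=2: Q has 2 at row 2, column 1; remove 4 from row 2 of P and reverse-bump: 4 enters row 1 and ejects 3. So w(2) = 3. P is now [[4]].
Step i=1: Q has 1 at row 1, column 1; remove that cell from P, ejecting 4. So w(1) = 4. P is now [].

So w = 4 3 6 5 1 2.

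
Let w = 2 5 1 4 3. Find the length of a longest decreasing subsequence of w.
3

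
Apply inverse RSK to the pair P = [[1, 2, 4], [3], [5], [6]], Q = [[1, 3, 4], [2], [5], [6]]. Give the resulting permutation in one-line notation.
6 1 3 5 4 2

Reverse the RSK construction: for i from n down to 1, find the cell of Q containing i, remove the entry at that cell from P, and reverse-bump it up through P; the value ejected from row 1 is w(i).

Step i=6: Q has 6 at row 4, column 1; remove 6 from row 4 of P and reverse-bump: 6 enters row 3 and ejects 5; 5 enters row 2 and ejects 3; 3 enters row 1 and ejects 2. So w(6) = 2. P is now [[1, 3, 4], [5], [6]].
Step i=5: Q has 5 at row 3, column 1; remove 6 from row 3 of P and reverse-bump: 6 enters row 2 and ejects 5; 5 enters row 1 and ejects 4. So w(5) = 4. P is now [[1, 3, 5], [6]].
Step i=4: Q has 4 at row 1, column 3; remove that cell from P, ejecting 5. So w(4) = 5. P is now [[1, 3], [6]].
Step i=3: Q has 3 at row 1, column 2; remove that cell from P, ejecting 3. So w(3) = 3. P is now [[1], [6]].
Step i=2: Q has 2 at row 2, column 1; remove 6 from row 2 of P and reverse-bump: 6 enters row 1 and ejects 1. So w(2) = 1. P is now [[6]].
Step i=1: Q has 1 at row 1, column 1; remove that cell from P, ejecting 6. So w(1) = 6. P is now [].

So w = 6 1 3 5 4 2.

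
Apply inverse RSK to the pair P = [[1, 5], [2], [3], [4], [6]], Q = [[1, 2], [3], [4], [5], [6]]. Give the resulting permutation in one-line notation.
Reverse RSK: for i = n, n-1, ..., 1, locate i in Q, remove the corresponding corner cell from P, and reverse-bump its entry up through P; the value ejected from row 1 is w(i).

So w = 4 6 5 3 2 1.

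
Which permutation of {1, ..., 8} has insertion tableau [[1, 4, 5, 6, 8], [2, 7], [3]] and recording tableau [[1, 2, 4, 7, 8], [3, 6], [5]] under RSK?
Reverse the RSK construction: for i from n down to 1, find the cell of Q containing i, remove the entry at that cell from P, and reverse-bump it up through P; the value ejected from row 1 is w(i).

Step i=8: Q has 8 at row 1, column 5; remove that cell from P, ejecting 8. So w(8) = 8. P is now [[1, 4, 5, 6], [2, 7], [3]].
Step i=7: Q has 7 at row 1, column 4; remove that cell from P, ejecting 6. So w(7) = 6. P is now [[1, 4, 5], [2, 7], [3]].
Step i=6: Q has 6 at row 2, column 2; remove 7 from row 2 of P and reverse-bump: 7 enters row 1 and ejects 5. So w(6) = 5. P is now [[1, 4, 7], [2], [3]].
Step i=5: Q has 5 at row 3, column 1; remove 3 from row 3 of P and reverse-bump: 3 enters row 2 and ejects 2; 2 enters row 1 and ejects 1. So w(5) = 1. P is now [[2, 4, 7], [3]].
Step i=4: Q has 4 at row 1, column 3; remove that cell from P, ejecting 7. So w(4) = 7. P is now [[2, 4], [3]].
Step i=3: Q has 3 at row 2, column 1; remove 3 from row 2 of P and reverse-bump: 3 enters row 1 and ejects 2. So w(3) = 2. P is now [[3, 4]].
Step i=2: Q has 2 at row 1, column 2; remove that cell from P, ejecting 4. So w(2) = 4. P is now [[3]].
Step i=1: Q has 1 at row 1, column 1; remove that cell from P, ejecting 3. So w(1) = 3. P is now [].

So w = 3 4 2 7 1 5 6 8.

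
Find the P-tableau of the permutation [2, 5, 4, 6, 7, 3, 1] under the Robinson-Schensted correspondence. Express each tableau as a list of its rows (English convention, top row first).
P = [[1, 3, 6, 7], [2], [4], [5]]

Insert 2: appended to row 1. P = [[2]].
Insert 5: appended to row 1. P = [[2, 5]].
Insert 4: 4 bumps 5 from row 1; 5 starts row 2. P = [[2, 4], [5]].
Insert 6: appended to row 1. P = [[2, 4, 6], [5]].
Insert 7: appended to row 1. P = [[2, 4, 6, 7], [5]].
Insert 3: 3 bumps 4 from row 1; 4 bumps 5 from row 2; 5 starts row 3. P = [[2, 3, 6, 7], [4], [5]].
Insert 1: 1 bumps 2 from row 1; 2 bumps 4 from row 2; 4 bumps 5 from row 3; 5 starts row 4. P = [[1, 3, 6, 7], [2], [4], [5]].

So P = [[1, 3, 6, 7], [2], [4], [5]].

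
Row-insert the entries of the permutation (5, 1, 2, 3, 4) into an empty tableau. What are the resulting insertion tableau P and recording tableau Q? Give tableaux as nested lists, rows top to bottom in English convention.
P = [[1, 2, 3, 4], [5]], Q = [[1, 3, 4, 5], [2]]

Insert each entry of the permutation into P by Schensted row insertion, recording in Q the position of each new cell.

Insert 5: appended to row 1. P = [[5]], Q = [[1]].
Insert 1: 1 bumps 5 from row 1; 5 starts row 2. P = [[1], [5]], Q = [[1], [2]].
Insert 2: appended to row 1. P = [[1, 2], [5]], Q = [[1, 3], [2]].
Insert 3: appended to row 1. P = [[1, 2, 3], [5]], Q = [[1, 3, 4], [2]].
Insert 4: appended to row 1. P = [[1, 2, 3, 4], [5]], Q = [[1, 3, 4, 5], [2]].

So P = [[1, 2, 3, 4], [5]], Q = [[1, 3, 4, 5], [2]].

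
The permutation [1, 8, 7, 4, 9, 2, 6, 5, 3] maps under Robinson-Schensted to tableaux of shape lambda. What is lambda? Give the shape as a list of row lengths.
Row-insert each entry into an empty tableau.

After inserting 1: P = [[1]].
After inserting 8: P = [[1, 8]].
After inserting 7: P = [[1, 7], [8]].
After inserting 4: P = [[1, 4], [7], [8]].
After inserting 9: P = [[1, 4, 9], [7], [8]].
After inserting 2: P = [[1, 2, 9], [4], [7], [8]].
After inserting 6: P = [[1, 2, 6], [4, 9], [7], [8]].
After inserting 5: P = [[1, 2, 5], [4, 6], [7, 9], [8]].
After inserting 3: P = [[1, 2, 3], [4, 5], [6, 9], [7], [8]].

The final insertion tableau P = [[1, 2, 3], [4, 5], [6, 9], [7], [8]] has shape [3, 2, 2, 1, 1].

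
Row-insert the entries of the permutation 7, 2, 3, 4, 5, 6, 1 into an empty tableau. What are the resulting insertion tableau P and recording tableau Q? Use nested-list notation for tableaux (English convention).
P = [[1, 3, 4, 5, 6], [2], [7]], Q = [[1, 3, 4, 5, 6], [2], [7]]

Insert each entry of the permutation into P by Schensted row insertion, recording in Q the position of each new cell.

Insert 7: appended to row 1. P = [[7]].
Insert 2: 2 bumps 7 from row 1; 7 starts row 2. P = [[2], [7]].
Insert 3: appended to row 1. P = [[2, 3], [7]].
Insert 4: appended to row 1. P = [[2, 3, 4], [7]].
Insert 5: appended to row 1. P = [[2, 3, 4, 5], [7]].
Insert 6: appended to row 1. P = [[2, 3, 4, 5, 6], [7]].
Insert 1: 1 bumps 2 from row 1; 2 bumps 7 from row 2; 7 starts row 3. P = [[1, 3, 4, 5, 6], [2], [7]].

So P = [[1, 3, 4, 5, 6], [2], [7]], Q = [[1, 3, 4, 5, 6], [2], [7]].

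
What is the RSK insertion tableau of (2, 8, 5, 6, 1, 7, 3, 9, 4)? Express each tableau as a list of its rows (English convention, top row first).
P = [[1, 3, 4, 7, 9], [2, 5, 6], [8]]

Insert 2: appended to row 1. P = [[2]].
Insert 8: appended to row 1. P = [[2, 8]].
Insert 5: 5 bumps 8 from row 1; 8 starts row 2. P = [[2, 5], [8]].
Insert 6: appended to row 1. P = [[2, 5, 6], [8]].
Insert 1: 1 bumps 2 from row 1; 2 bumps 8 from row 2; 8 starts row 3. P = [[1, 5, 6], [2], [8]].
Insert 7: appended to row 1. P = [[1, 5, 6, 7], [2], [8]].
Insert 3: 3 bumps 5 from row 1; 5 appends to row 2. P = [[1, 3, 6, 7], [2, 5], [8]].
Insert 9: appended to row 1. P = [[1, 3, 6, 7, 9], [2, 5], [8]].
Insert 4: 4 bumps 6 from row 1; 6 appends to row 2. P = [[1, 3, 4, 7, 9], [2, 5, 6], [8]].

So P = [[1, 3, 4, 7, 9], [2, 5, 6], [8]].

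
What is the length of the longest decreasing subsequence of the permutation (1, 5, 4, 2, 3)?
3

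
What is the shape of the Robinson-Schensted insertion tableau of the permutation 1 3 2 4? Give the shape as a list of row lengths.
[3, 1]

Row-insert each entry into an empty tableau.

After inserting 1: P = [[1]].
After inserting 3: P = [[1, 3]].
After inserting 2: P = [[1, 2], [3]].
After inserting 4: P = [[1, 2, 4], [3]].

The final insertion tableau P = [[1, 2, 4], [3]] has shape [3, 1].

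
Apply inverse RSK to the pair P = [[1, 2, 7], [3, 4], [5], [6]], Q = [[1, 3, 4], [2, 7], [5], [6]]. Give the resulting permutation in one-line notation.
Reverse the RSK construction: for i from n down to 1, find the cell of Q containing i, remove the entry at that cell from P, and reverse-bump it up through P; the value ejected from row 1 is w(i).

Step i=7: Q has 7 at row 2, column 2; remove 4 from row 2 of P and reverse-bump: 4 enters row 1 and ejects 2. So w(7) = 2. P is now [[1, 4, 7], [3], [5], [6]].
Step i=6: Q has 6 at row 4, column 1; remove 6 from row 4 of P and reverse-bump: 6 enters row 3 and ejects 5; 5 enters row 2 and ejects 3; 3 enters row 1 and ejects 1. So w(6) = 1. P is now [[3, 4, 7], [5], [6]].
Step i=5: Q has 5 at row 3, column 1; remove 6 from row 3 of P and reverse-bump: 6 enters row 2 and ejects 5; 5 enters row 1 and ejects 4. So w(5) = 4. P is now [[3, 5, 7], [6]].
Step i=4: Q has 4 at row 1, column 3; remove that cell from P, ejecting 7. So w(4) = 7. P is now [[3, 5], [6]].
Step i=3: Q has 3 at row 1, column 2; remove that cell from P, ejecting 5. So w(3) = 5. P is now [[3], [6]].
Step i=2: Q has 2 at row 2, column 1; remove 6 from row 2 of P and reverse-bump: 6 enters row 1 and ejects 3. So w(2) = 3. P is now [[6]].
Step i=1: Q has 1 at row 1, column 1; remove that cell from P, ejecting 6. So w(1) = 6. P is now [].

So w = 6 3 5 7 4 1 2.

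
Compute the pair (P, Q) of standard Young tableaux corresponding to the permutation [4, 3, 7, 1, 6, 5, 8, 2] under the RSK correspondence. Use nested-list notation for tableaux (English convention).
Insert each entry of the permutation into P by Schensted row insertion, recording in Q the position of each new cell.

Insert 4: appended to row 1. P = [[4]].
Insert 3: 3 bumps 4 from row 1; 4 starts row 2. P = [[3], [4]].
Insert 7: appended to row 1. P = [[3, 7], [4]].
Insert 1: 1 bumps 3 from row 1; 3 bumps 4 from row 2; 4 starts row 3. P = [[1, 7], [3], [4]].
Insert 6: 6 bumps 7 from row 1; 7 appends to row 2. P = [[1, 6], [3, 7], [4]].
Insert 5: 5 bumps 6 from row 1; 6 bumps 7 from row 2; 7 appends to row 3. P = [[1, 5], [3, 6], [4, 7]].
Insert 8: appended to row 1. P = [[1, 5, 8], [3, 6], [4, 7]].
Insert 2: 2 bumps 5 from row 1; 5 bumps 6 from row 2; 6 bumps 7 from row 3; 7 starts row 4. P = [[1, 2, 8], [3, 5], [4, 6], [7]].

So P = [[1, 2, 8], [3, 5], [4, 6], [7]], Q = [[1, 3, 7], [2, 5], [4, 6], [8]].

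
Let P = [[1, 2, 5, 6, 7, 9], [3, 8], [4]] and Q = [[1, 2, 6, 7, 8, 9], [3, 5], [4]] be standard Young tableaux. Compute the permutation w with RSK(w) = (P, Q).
Reverse the RSK construction: for i from n down to 1, find the cell of Q containing i, remove the entry at that cell from P, and reverse-bump it up through P; the value ejected from row 1 is w(i).

Step i=9: Q has 9 at row 1, column 6; remove that cell from P, ejecting 9. So w(9) = 9. P is now [[1, 2, 5, 6, 7], [3, 8], [4]].
Step i=8: Q has 8 at row 1, column 5; remove that cell from P, ejecting 7. So w(8) = 7. P is now [[1, 2, 5, 6], [3, 8], [4]].
Step i=7: Q has 7 at row 1, column 4; remove that cell from P, ejecting 6. So w(7) = 6. P is now [[1, 2, 5], [3, 8], [4]].
Step i=6: Q has 6 at row 1, column 3; remove that cell from P, ejecting 5. So w(6) = 5. P is now [[1, 2], [3, 8], [4]].
Step i=5: Q has 5 at row 2, column 2; remove 8 from row 2 of P and reverse-bump: 8 enters row 1 and ejects 2. So w(5) = 2. P is now [[1, 8], [3], [4]].
Step i=4: Q has 4 at row 3, column 1; remove 4 from row 3 of P and reverse-bump: 4 enters row 2 and ejects 3; 3 enters row 1 and ejects 1. So w(4) = 1. P is now [[3, 8], [4]].
Step i=3: Q has 3 at row 2, column 1; remove 4 from row 2 of P and reverse-bump: 4 enters row 1 and ejects 3. So w(3) = 3. P is now [[4, 8]].
Step i=2: Q has 2 at row 1, column 2; remove that cell from P, ejecting 8. So w(2) = 8. P is now [[4]].
Step i=1: Q has 1 at row 1, column 1; remove that cell from P, ejecting 4. So w(1) = 4. P is now [].

So w = 4 8 3 1 2 5 6 7 9.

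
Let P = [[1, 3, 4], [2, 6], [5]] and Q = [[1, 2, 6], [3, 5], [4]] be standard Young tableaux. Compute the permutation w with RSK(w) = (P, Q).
5 6 2 1 3 4

Reverse the RSK construction: for i from n down to 1, find the cell of Q containing i, remove the entry at that cell from P, and reverse-bump it up through P; the value ejected from row 1 is w(i).

Step i=6: Q has 6 at row 1, column 3; remove that cell from P, ejecting 4. So w(6) = 4. P is now [[1, 3], [2, 6], [5]].
Step i=5: Q has 5 at row 2, column 2; remove 6 from row 2 of P and reverse-bump: 6 enters row 1 and ejects 3. So w(5) = 3. P is now [[1, 6], [2], [5]].
Step i=4: Q has 4 at row 3, column 1; remove 5 from row 3 of P and reverse-bump: 5 enters row 2 and ejects 2; 2 enters row 1 and ejects 1. So w(4) = 1. P is now [[2, 6], [5]].
Step i=3: Q has 3 at row 2, column 1; remove 5 from row 2 of P and reverse-bump: 5 enters row 1 and ejects 2. So w(3) = 2. P is now [[5, 6]].
Step i=2: Q has 2 at row 1, column 2; remove that cell from P, ejecting 6. So w(2) = 6. P is now [[5]].
Step i=1: Q has 1 at row 1, column 1; remove that cell from P, ejecting 5. So w(1) = 5. P is now [].

So w = 5 6 2 1 3 4.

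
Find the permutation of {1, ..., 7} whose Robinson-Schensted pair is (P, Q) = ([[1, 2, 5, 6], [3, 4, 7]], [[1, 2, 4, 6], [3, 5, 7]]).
3 4 1 5 2 7 6

Reverse the RSK construction: for i from n down to 1, find the cell of Q containing i, remove the entry at that cell from P, and reverse-bump it up through P; the value ejected from row 1 is w(i).

Step i=7: Q has 7 at row 2, column 3; remove 7 from row 2 of P and reverse-bump: 7 enters row 1 and ejects 6. So w(7) = 6. P is now [[1, 2, 5, 7], [3, 4]].
Step i=6: Q has 6 at row 1, column 4; remove that cell from P, ejecting 7. So w(6) = 7. P is now [[1, 2, 5], [3, 4]].
Step i=5: Q has 5 at row 2, column 2; remove 4 from row 2 of P and reverse-bump: 4 enters row 1 and ejects 2. So w(5) = 2. P is now [[1, 4, 5], [3]].
Step i=4: Q has 4 at row 1, column 3; remove that cell from P, ejecting 5. So w(4) = 5. P is now [[1, 4], [3]].
Step i=3: Q has 3 at row 2, column 1; remove 3 from row 2 of P and reverse-bump: 3 enters row 1 and ejects 1. So w(3) = 1. P is now [[3, 4]].
Step i=2: Q has 2 at row 1, column 2; remove that cell from P, ejecting 4. So w(2) = 4. P is now [[3]].
Step i=1: Q has 1 at row 1, column 1; remove that cell from P, ejecting 3. So w(1) = 3. P is now [].

So w = 3 4 1 5 2 7 6.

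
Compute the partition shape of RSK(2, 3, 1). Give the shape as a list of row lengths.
[2, 1]

Row-insert each entry into an empty tableau.

After inserting 2: P = [[2]].
After inserting 3: P = [[2, 3]].
After inserting 1: P = [[1, 3], [2]].

The final insertion tableau P = [[1, 3], [2]] has shape [2, 1].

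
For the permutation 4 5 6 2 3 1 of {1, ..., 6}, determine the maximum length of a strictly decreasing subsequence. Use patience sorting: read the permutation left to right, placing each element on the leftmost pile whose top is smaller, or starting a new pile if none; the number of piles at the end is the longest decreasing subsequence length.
3

4: new pile. tops = [4]
5: onto pile 1 (replacing 4). tops = [5]
6: onto pile 1 (replacing 5). tops = [6]
2: new pile. tops = [6, 2]
3: onto pile 2 (replacing 2). tops = [6, 3]
1: new pile. tops = [6, 3, 1]

3 piles, so the longest decreasing subsequence has length 3.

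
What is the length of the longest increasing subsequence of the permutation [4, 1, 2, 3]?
3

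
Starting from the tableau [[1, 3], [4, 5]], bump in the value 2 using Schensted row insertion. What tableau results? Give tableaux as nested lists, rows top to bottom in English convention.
In row 1, 2 replaces 3 (the leftmost entry greater than 2); 3 is bumped to row 2. In row 2, 3 replaces 4 (the leftmost entry greater than 3); 4 is bumped to row 3. 4 starts a new row 3. The new tableau is [[1, 2], [3, 5], [4]].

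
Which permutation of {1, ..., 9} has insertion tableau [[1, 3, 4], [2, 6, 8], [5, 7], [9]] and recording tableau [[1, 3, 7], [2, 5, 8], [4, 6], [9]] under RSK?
5 2 9 1 7 3 8 6 4

Reverse the RSK construction: for i from n down to 1, find the cell of Q containing i, remove the entry at that cell from P, and reverse-bump it up through P; the value ejected from row 1 is w(i).

Step i=9: Q has 9 at row 4, column 1; remove 9 from row 4 of P and reverse-bump: 9 enters row 3 and ejects 7; 7 enters row 2 and ejects 6; 6 enters row 1 and ejects 4. So w(9) = 4. P is now [[1, 3, 6], [2, 7, 8], [5, 9]].
Step i=8: Q has 8 at row 2, column 3; remove 8 from row 2 of P and reverse-bump: 8 enters row 1 and ejects 6. So w(8) = 6. P is now [[1, 3, 8], [2, 7], [5, 9]].
Step i=7: Q has 7 at row 1, column 3; remove that cell from P, ejecting 8. So w(7) = 8. P is now [[1, 3], [2, 7], [5, 9]].
Step i=6: Q has 6 at row 3, column 2; remove 9 from row 3 of P and reverse-bump: 9 enters row 2 and ejects 7; 7 enters row 1 and ejects 3. So w(6) = 3. P is now [[1, 7], [2, 9], [5]].
Step i=5: Q has 5 at row 2, column 2; remove 9 from row 2 of P and reverse-bump: 9 enters row 1 and ejects 7. So w(5) = 7. P is now [[1, 9], [2], [5]].
Step i=4: Q has 4 at row 3, column 1; remove 5 from row 3 of P and reverse-bump: 5 enters row 2 and ejects 2; 2 enters row 1 and ejects 1. So w(4) = 1. P is now [[2, 9], [5]].
Step i=3: Q has 3 at row 1, column 2; remove that cell from P, ejecting 9. So w(3) = 9. P is now [[2], [5]].
Step i=2: Q has 2 at row 2, column 1; remove 5 from row 2 of P and reverse-bump: 5 enters row 1 and ejects 2. So w(2) = 2. P is now [[5]].
Step i=1: Q has 1 at row 1, column 1; remove that cell from P, ejecting 5. So w(1) = 5. P is now [].

So w = 5 2 9 1 7 3 8 6 4.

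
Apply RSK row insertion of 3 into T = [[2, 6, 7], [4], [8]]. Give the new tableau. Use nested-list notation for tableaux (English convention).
[[2, 3, 7], [4, 6], [8]]

In row 1, 3 replaces 6 (the leftmost entry greater than 3); 6 is bumped to row 2. 6 is appended to row 2. The new tableau is [[2, 3, 7], [4, 6], [8]].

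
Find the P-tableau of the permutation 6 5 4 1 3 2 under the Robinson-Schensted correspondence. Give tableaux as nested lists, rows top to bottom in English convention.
Insert 6: appended to row 1. P = [[6]].
Insert 5: 5 bumps 6 from row 1; 6 starts row 2. P = [[5], [6]].
Insert 4: 4 bumps 5 from row 1; 5 bumps 6 from row 2; 6 starts row 3. P = [[4], [5], [6]].
Insert 1: 1 bumps 4 from row 1; 4 bumps 5 from row 2; 5 bumps 6 from row 3; 6 starts row 4. P = [[1], [4], [5], [6]].
Insert 3: appended to row 1. P = [[1, 3], [4], [5], [6]].
Insert 2: 2 bumps 3 from row 1; 3 bumps 4 from row 2; 4 bumps 5 from row 3; 5 bumps 6 from row 4; 6 starts row 5. P = [[1, 2], [3], [4], [5], [6]].

So P = [[1, 2], [3], [4], [5], [6]].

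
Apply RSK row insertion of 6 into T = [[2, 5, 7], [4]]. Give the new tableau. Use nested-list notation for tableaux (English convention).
[[2, 5, 6], [4, 7]]

In row 1, 6 replaces 7 (the leftmost entry greater than 6); 7 is bumped to row 2. 7 is appended to row 2. The new tableau is [[2, 5, 6], [4, 7]].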